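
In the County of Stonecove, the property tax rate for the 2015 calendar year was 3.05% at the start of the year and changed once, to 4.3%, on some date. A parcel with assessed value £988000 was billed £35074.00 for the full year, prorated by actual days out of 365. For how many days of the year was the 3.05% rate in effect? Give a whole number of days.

219 days

Let d = days at the first rate; then 365 − d days at the second rate.
£988000 × [3.05%·d + 4.3%·(365−d)] / 365 = £35074.00
Solving gives d = 219, so the new rate took effect on 8 Aug 2015.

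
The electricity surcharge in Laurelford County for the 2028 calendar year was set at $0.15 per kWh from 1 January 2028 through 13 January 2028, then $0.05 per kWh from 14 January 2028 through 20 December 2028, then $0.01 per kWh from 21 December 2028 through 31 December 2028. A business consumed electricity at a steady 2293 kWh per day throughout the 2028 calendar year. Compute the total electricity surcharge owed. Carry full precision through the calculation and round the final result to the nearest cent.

1 January – 13 January 2028: 13 days × 2293 kWh/day = 29,809 kWh at $0.15/kWh → $4,471.35
14 January – 20 December 2028: 342 days × 2293 kWh/day = 784,206 kWh at $0.05/kWh → $39,210.30
21 December – 31 December 2028: 11 days × 2293 kWh/day = 25,223 kWh at $0.01/kWh → $252.23

$43,933.88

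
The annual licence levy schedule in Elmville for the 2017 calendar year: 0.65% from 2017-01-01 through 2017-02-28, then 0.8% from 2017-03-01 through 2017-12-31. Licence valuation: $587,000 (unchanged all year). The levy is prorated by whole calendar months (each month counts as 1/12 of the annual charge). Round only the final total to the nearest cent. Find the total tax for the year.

2017-01-01 to 2017-02-28: 2 months at 0.65% → $587,000 × 0.65% × 2/12 = $635.9167
2017-03-01 to 2017-12-31: 10 months at 0.8% → $587,000 × 0.8% × 10/12 = $3,913.3333
Total = $4,549.2500

$4,549.25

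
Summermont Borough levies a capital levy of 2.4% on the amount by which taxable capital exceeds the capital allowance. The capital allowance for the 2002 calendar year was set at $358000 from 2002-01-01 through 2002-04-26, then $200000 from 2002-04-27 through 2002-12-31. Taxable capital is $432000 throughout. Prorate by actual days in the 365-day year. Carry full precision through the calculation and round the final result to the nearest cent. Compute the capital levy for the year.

2002-01-01 to 2002-04-26: 116 days, exemption $358000 → ($432000 − $358000) × 2.4% × 116/365 = $564.4274
2002-04-27 to 2002-12-31: 249 days, exemption $200000 → ($432000 − $200000) × 2.4% × 249/365 = $3798.4438
Total = $4362.8712

$4362.87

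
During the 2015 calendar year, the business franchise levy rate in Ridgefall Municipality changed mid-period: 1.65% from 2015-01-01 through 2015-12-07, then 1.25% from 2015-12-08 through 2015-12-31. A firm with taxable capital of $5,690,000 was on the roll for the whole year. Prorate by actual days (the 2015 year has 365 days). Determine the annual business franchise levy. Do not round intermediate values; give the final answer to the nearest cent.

2015-01-01 to 2015-12-07: 341 days at 1.65% → $5,690,000 × 1.65% × 341/365 = $87,711.7397
2015-12-08 to 2015-12-31: 24 days at 1.25% → $5,690,000 × 1.25% × 24/365 = $4,676.7123
Total = $92,388.4521

$92,388.45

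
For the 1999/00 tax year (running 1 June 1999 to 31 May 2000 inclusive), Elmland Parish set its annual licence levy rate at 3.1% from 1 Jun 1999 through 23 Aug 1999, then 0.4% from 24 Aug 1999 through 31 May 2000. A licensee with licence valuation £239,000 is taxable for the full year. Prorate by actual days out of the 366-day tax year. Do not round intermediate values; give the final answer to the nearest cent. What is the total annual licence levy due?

1 Jun – 23 Aug 1999: 84 days at 3.1% → £239,000 × 3.1% × 84/366 = £1,700.4262
24 Aug 1999 – 31 May 2000: 282 days at 0.4% → £239,000 × 0.4% × 282/366 = £736.5902
Total = £2,437.0164

£2,437.02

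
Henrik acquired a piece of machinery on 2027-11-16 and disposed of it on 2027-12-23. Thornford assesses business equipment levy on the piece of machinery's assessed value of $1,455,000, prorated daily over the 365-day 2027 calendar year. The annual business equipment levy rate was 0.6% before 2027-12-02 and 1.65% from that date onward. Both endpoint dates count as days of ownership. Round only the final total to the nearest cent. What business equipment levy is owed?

2027-11-16 to 2027-12-01: 16 days at 0.6% → $1,455,000 × 0.6% × 16/365 = $382.6849
2027-12-02 to 2027-12-23: 22 days at 1.65% → $1,455,000 × 1.65% × 22/365 = $1,447.0274
Total = $1,829.7123

$1,829.71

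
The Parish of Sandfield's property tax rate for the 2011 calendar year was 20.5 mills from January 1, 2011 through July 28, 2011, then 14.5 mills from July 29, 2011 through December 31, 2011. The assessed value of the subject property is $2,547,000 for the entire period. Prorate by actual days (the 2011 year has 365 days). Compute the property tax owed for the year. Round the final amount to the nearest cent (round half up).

January 1 – July 28, 2011: 209 days at 20.5 mills → $2,547,000 × 2.05% × 209/365 = $29,897.5932
July 29 – December 31, 2011: 156 days at 14.5 mills → $2,547,000 × 1.45% × 156/365 = $15,784.4219
Total = $45,682.0151

$45,682.02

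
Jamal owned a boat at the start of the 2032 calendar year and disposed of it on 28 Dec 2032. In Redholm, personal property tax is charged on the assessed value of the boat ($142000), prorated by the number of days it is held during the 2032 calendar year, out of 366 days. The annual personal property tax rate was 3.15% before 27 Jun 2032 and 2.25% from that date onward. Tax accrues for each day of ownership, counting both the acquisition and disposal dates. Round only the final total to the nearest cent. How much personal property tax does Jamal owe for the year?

$3790.35

1 Jan – 26 Jun 2032: 178 days at 3.15% → $142000 × 3.15% × 178/366 = $2175.3934
27 Jun – 28 Dec 2032: 185 days at 2.25% → $142000 × 2.25% × 185/366 = $1614.9590
Total = $3790.3525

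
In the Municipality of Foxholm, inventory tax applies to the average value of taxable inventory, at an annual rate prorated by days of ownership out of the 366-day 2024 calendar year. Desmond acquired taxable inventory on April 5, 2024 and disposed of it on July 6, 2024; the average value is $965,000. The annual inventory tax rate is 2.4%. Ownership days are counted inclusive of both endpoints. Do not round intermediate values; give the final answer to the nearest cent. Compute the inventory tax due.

$5,884.92

Days held (April 5 – July 6, 2024): 93 out of 366
Tax = $965,000 × 2.4% × 93/366 = $5,884.9180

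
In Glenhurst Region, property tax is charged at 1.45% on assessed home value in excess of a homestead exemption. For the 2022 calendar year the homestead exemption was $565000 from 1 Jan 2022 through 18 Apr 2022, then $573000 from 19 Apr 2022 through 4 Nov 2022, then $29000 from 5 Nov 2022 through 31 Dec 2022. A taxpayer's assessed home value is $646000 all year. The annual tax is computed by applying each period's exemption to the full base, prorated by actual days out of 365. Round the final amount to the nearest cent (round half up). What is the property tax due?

$2324.65

1 Jan – 18 Apr 2022: 108 days, exemption $565000 → ($646000 − $565000) × 1.45% × 108/365 = $347.5233
19 Apr – 4 Nov 2022: 200 days, exemption $573000 → ($646000 − $573000) × 1.45% × 200/365 = $580.0000
5 Nov – 31 Dec 2022: 57 days, exemption $29000 → ($646000 − $29000) × 1.45% × 57/365 = $1397.1247
Total = $2324.6479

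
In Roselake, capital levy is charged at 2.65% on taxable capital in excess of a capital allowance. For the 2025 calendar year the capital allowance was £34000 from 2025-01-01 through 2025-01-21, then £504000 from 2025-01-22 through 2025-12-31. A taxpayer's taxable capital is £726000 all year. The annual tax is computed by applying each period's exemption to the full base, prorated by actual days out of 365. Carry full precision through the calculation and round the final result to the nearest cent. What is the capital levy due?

£6599.59

2025-01-01 to 2025-01-21: 21 days, exemption £34000 → (£726000 − £34000) × 2.65% × 21/365 = £1055.0630
2025-01-22 to 2025-12-31: 344 days, exemption £504000 → (£726000 − £504000) × 2.65% × 344/365 = £5544.5260
Total = £6599.5890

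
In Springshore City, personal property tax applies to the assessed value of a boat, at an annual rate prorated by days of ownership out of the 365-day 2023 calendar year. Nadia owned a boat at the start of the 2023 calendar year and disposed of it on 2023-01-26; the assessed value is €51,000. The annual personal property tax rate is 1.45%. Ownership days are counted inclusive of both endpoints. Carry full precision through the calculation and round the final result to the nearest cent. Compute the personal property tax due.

Days held (2023-01-01 to 2023-01-26): 26 out of 365
Tax = €51,000 × 1.45% × 26/365 = €52.6767

€52.68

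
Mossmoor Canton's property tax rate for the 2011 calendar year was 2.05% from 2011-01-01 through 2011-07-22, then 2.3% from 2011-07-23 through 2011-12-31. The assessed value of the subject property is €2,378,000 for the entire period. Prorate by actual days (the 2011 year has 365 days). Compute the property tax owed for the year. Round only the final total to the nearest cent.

€51,387.60

2011-01-01 to 2011-07-22: 203 days at 2.05% → €2,378,000 × 2.05% × 203/365 = €27,112.4575
2011-07-23 to 2011-12-31: 162 days at 2.3% → €2,378,000 × 2.3% × 162/365 = €24,275.1452
Total = €51,387.6027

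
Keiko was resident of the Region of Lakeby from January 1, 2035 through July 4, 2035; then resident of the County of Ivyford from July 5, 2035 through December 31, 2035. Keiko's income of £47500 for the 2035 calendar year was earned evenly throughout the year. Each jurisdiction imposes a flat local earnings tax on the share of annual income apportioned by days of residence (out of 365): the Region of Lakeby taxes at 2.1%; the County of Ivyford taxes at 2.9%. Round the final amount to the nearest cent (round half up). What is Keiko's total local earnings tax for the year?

£1184.90

The Region of Lakeby, January 1 – July 4, 2035: 185 days → £47500 × 2.1% × 185/365 = £505.5822
The County of Ivyford, July 5 – December 31, 2035: 180 days → £47500 × 2.9% × 180/365 = £679.3151
Total = £1184.8973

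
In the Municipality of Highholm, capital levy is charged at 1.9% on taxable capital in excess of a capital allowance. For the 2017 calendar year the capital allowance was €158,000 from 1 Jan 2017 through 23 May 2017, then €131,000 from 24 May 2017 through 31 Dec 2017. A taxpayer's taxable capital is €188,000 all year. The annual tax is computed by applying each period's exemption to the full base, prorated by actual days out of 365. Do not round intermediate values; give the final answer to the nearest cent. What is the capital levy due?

1 Jan – 23 May 2017: 143 days, exemption €158,000 → (€188,000 − €158,000) × 1.9% × 143/365 = €223.3151
24 May – 31 Dec 2017: 222 days, exemption €131,000 → (€188,000 − €131,000) × 1.9% × 222/365 = €658.7014
Total = €882.0164

€882.02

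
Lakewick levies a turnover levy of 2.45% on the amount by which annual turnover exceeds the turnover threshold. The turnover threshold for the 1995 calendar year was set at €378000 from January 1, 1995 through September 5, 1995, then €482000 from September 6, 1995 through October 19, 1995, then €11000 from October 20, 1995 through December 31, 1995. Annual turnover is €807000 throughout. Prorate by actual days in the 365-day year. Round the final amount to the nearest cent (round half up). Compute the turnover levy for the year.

€12001.64

January 1 – September 5, 1995: 248 days, exemption €378000 → (€807000 − €378000) × 2.45% × 248/365 = €7141.3808
September 6 – October 19, 1995: 44 days, exemption €482000 → (€807000 − €482000) × 2.45% × 44/365 = €959.8630
October 20 – December 31, 1995: 73 days, exemption €11000 → (€807000 − €11000) × 2.45% × 73/365 = €3900.4000
Total = €12001.6438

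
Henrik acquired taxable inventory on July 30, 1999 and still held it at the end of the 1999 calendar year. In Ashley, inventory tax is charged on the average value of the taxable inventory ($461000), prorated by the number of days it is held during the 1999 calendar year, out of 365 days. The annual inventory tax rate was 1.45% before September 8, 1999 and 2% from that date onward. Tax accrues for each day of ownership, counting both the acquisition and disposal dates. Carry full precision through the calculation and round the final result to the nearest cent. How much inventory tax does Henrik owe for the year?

$3637.48

July 30 – September 7, 1999: 40 days at 1.45% → $461000 × 1.45% × 40/365 = $732.5479
September 8 – December 31, 1999: 115 days at 2% → $461000 × 2% × 115/365 = $2904.9315
Total = $3637.4795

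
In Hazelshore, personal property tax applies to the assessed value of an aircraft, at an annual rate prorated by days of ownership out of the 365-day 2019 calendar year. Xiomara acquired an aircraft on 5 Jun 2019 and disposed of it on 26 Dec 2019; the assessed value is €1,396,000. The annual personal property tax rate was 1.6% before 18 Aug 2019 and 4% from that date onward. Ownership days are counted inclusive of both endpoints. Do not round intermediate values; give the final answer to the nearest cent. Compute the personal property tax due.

€24,569.60

5 Jun – 17 Aug 2019: 74 days at 1.6% → €1,396,000 × 1.6% × 74/365 = €4,528.3945
18 Aug – 26 Dec 2019: 131 days at 4% → €1,396,000 × 4% × 131/365 = €20,041.2055
Total = €24,569.6000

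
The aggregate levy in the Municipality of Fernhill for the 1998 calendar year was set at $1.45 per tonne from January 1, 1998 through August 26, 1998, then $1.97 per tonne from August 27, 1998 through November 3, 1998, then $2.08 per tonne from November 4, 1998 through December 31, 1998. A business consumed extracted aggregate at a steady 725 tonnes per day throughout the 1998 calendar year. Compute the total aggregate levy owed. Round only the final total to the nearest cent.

January 1 – August 26, 1998: 238 days × 725 tonnes/day = 172,550 tonnes at $1.45/tonne → $250197.50
August 27 – November 3, 1998: 69 days × 725 tonnes/day = 50,025 tonnes at $1.97/tonne → $98549.25
November 4 – December 31, 1998: 58 days × 725 tonnes/day = 42,050 tonnes at $2.08/tonne → $87464.00

$436210.75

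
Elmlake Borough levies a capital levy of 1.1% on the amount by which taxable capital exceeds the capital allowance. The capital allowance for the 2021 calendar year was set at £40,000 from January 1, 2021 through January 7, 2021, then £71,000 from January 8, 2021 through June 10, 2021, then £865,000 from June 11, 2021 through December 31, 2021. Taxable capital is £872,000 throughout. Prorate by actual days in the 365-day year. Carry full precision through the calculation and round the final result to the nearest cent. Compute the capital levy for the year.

£3,936.07

January 1 – January 7, 2021: 7 days, exemption £40,000 → (£872,000 − £40,000) × 1.1% × 7/365 = £175.5178
January 8 – June 10, 2021: 154 days, exemption £71,000 → (£872,000 − £71,000) × 1.1% × 154/365 = £3,717.5178
June 11 – December 31, 2021: 204 days, exemption £865,000 → (£872,000 − £865,000) × 1.1% × 204/365 = £43.0356
Total = £3,936.0712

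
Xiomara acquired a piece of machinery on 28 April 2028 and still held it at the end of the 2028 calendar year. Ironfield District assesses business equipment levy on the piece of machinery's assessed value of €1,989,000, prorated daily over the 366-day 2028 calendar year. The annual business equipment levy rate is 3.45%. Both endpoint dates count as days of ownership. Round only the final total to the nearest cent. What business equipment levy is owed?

Days held (28 April – 31 December 2028): 248 out of 366
Tax = €1,989,000 × 3.45% × 248/366 = €46,496.9508

€46,496.95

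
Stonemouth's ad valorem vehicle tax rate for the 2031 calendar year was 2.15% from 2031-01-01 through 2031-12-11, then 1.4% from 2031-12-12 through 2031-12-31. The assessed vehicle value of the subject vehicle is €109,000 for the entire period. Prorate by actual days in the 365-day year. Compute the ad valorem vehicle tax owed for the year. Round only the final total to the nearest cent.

€2,298.71

2031-01-01 to 2031-12-11: 345 days at 2.15% → €109,000 × 2.15% × 345/365 = €2,215.0890
2031-12-12 to 2031-12-31: 20 days at 1.4% → €109,000 × 1.4% × 20/365 = €83.6164
Total = €2,298.7055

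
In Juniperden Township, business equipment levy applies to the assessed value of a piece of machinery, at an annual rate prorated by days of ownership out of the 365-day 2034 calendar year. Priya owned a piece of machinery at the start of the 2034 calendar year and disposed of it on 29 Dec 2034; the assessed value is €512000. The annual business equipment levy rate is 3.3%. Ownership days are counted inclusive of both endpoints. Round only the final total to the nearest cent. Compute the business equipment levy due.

Days held (1 Jan – 29 Dec 2034): 363 out of 365
Tax = €512000 × 3.3% × 363/365 = €16803.4192

€16803.42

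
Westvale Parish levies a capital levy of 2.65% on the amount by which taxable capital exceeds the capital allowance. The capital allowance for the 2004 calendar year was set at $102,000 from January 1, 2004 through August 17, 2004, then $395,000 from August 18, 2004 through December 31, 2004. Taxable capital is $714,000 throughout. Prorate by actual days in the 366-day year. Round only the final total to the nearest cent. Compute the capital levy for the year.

$13,332.83

January 1 – August 17, 2004: 230 days, exemption $102,000 → ($714,000 − $102,000) × 2.65% × 230/366 = $10,191.6393
August 18 – December 31, 2004: 136 days, exemption $395,000 → ($714,000 − $395,000) × 2.65% × 136/366 = $3,141.1913
Total = $13,332.8306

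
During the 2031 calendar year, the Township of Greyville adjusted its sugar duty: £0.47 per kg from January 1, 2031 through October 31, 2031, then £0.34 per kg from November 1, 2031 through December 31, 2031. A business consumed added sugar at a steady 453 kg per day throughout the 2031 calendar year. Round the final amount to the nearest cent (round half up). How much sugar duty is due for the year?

£74119.86

January 1 – October 31, 2031: 304 days × 453 kg/day = 137,712 kg at £0.47/kg → £64724.64
November 1 – December 31, 2031: 61 days × 453 kg/day = 27,633 kg at £0.34/kg → £9395.22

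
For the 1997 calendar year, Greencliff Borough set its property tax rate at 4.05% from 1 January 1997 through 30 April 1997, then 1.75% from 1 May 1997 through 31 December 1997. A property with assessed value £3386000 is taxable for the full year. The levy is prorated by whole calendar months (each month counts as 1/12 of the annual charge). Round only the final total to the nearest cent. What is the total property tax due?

£85214.33

1 January – 30 April 1997: 4 months at 4.05% → £3386000 × 4.05% × 4/12 = £45711.0000
1 May – 31 December 1997: 8 months at 1.75% → £3386000 × 1.75% × 8/12 = £39503.3333
Total = £85214.3333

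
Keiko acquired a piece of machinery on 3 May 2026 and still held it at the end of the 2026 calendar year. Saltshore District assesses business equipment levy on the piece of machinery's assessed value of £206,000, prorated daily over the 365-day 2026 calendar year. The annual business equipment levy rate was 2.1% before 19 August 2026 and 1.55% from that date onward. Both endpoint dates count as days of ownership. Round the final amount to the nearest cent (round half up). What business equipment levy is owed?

3 May – 18 August 2026: 108 days at 2.1% → £206,000 × 2.1% × 108/365 = £1,280.0219
19 August – 31 December 2026: 135 days at 1.55% → £206,000 × 1.55% × 135/365 = £1,180.9726
Total = £2,460.9945

£2,460.99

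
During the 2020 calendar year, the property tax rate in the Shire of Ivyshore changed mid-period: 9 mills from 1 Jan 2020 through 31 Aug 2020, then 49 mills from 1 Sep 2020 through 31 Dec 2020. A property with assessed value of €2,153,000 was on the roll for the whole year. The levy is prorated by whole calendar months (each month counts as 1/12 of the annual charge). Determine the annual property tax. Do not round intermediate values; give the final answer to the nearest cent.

€48,083.67

1 Jan – 31 Aug 2020: 8 months at 9 mills → €2,153,000 × 0.9% × 8/12 = €12,918.0000
1 Sep – 31 Dec 2020: 4 months at 49 mills → €2,153,000 × 4.9% × 4/12 = €35,165.6667
Total = €48,083.6667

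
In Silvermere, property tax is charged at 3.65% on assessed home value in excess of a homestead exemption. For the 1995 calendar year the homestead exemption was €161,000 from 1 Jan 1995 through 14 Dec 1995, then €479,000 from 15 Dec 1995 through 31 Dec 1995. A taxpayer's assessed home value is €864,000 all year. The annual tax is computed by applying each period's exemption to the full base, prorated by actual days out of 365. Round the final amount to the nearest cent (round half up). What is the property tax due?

1 Jan – 14 Dec 1995: 348 days, exemption €161,000 → (€864,000 − €161,000) × 3.65% × 348/365 = €24,464.4000
15 Dec – 31 Dec 1995: 17 days, exemption €479,000 → (€864,000 − €479,000) × 3.65% × 17/365 = €654.5000
Total = €25,118.9000

€25,118.90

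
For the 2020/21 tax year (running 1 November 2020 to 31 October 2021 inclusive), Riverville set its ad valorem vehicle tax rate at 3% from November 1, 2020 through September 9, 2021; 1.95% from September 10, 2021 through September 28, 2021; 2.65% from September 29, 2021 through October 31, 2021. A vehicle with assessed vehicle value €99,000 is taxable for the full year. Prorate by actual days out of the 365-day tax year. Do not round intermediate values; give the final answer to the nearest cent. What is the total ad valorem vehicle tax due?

November 1, 2020 – September 9, 2021: 313 days at 3% → €99,000 × 3% × 313/365 = €2,546.8767
September 10 – September 28, 2021: 19 days at 1.95% → €99,000 × 1.95% × 19/365 = €100.4918
September 29 – October 31, 2021: 33 days at 2.65% → €99,000 × 2.65% × 33/365 = €237.1932
Total = €2,884.5616

€2,884.56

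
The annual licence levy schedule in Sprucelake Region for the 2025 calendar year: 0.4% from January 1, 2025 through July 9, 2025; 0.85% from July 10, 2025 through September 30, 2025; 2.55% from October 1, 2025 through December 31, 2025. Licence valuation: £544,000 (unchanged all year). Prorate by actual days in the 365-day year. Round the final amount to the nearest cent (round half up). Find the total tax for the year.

£5,680.70

January 1 – July 9, 2025: 190 days at 0.4% → £544,000 × 0.4% × 190/365 = £1,132.7123
July 10 – September 30, 2025: 83 days at 0.85% → £544,000 × 0.85% × 83/365 = £1,051.4849
October 1 – December 31, 2025: 92 days at 2.55% → £544,000 × 2.55% × 92/365 = £3,496.5041
Total = £5,680.7014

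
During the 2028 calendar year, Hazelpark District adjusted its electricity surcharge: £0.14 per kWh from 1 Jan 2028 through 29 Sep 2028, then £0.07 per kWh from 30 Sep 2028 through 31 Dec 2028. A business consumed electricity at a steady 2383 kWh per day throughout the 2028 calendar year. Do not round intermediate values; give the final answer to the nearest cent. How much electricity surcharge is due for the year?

£106,591.59

1 Jan – 29 Sep 2028: 273 days × 2383 kWh/day = 650,559 kWh at £0.14/kWh → £91,078.26
30 Sep – 31 Dec 2028: 93 days × 2383 kWh/day = 221,619 kWh at £0.07/kWh → £15,513.33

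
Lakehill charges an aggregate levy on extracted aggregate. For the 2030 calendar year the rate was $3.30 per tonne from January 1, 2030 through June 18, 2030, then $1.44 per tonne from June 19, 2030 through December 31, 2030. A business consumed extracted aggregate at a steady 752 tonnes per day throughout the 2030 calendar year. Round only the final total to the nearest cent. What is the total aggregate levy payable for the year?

January 1 – June 18, 2030: 169 days × 752 tonnes/day = 127,088 tonnes at $3.30/tonne → $419,390.40
June 19 – December 31, 2030: 196 days × 752 tonnes/day = 147,392 tonnes at $1.44/tonne → $212,244.48

$631,634.88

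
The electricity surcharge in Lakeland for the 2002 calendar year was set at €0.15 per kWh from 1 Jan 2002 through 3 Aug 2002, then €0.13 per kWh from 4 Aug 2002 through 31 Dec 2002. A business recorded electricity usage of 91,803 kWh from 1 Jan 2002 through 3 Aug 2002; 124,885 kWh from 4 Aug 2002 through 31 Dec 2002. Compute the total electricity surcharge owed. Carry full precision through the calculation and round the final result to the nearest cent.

€30,005.50

1 Jan – 3 Aug 2002: 91,803 kWh at €0.15/kWh → €13,770.45
4 Aug – 31 Dec 2002: 124,885 kWh at €0.13/kWh → €16,235.05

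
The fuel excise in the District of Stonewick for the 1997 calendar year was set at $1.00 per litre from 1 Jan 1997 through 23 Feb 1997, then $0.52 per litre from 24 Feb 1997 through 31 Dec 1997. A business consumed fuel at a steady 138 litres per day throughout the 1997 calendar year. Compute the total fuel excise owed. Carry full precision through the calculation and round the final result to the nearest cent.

1 Jan – 23 Feb 1997: 54 days × 138 litres/day = 7,452 litres at $1.00/litre → $7,452.00
24 Feb – 31 Dec 1997: 311 days × 138 litres/day = 42,918 litres at $0.52/litre → $22,317.36

$29,769.36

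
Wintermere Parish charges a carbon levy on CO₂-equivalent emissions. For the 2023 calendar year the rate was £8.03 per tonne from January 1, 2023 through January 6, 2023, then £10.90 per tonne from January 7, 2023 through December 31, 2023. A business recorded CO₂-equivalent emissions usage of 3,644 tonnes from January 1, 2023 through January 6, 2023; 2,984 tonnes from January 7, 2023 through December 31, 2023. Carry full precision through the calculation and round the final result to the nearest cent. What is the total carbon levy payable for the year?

£61,786.92

January 1 – January 6, 2023: 3,644 tonnes at £8.03/tonne → £29,261.32
January 7 – December 31, 2023: 2,984 tonnes at £10.90/tonne → £32,525.60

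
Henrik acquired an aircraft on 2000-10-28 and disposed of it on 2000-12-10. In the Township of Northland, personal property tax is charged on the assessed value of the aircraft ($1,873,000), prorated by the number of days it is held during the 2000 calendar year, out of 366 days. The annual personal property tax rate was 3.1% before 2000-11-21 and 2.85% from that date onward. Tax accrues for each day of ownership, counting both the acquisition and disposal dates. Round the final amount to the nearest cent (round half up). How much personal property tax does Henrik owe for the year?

2000-10-28 to 2000-11-20: 24 days at 3.1% → $1,873,000 × 3.1% × 24/366 = $3,807.4098
2000-11-21 to 2000-12-10: 20 days at 2.85% → $1,873,000 × 2.85% × 20/366 = $2,916.9672
Total = $6,724.3770

$6,724.38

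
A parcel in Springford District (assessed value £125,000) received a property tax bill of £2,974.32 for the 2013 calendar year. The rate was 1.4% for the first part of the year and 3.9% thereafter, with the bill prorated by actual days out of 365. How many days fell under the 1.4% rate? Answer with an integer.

Let d = days at the first rate; then 365 − d days at the second rate.
£125,000 × [1.4%·d + 3.9%·(365−d)] / 365 = £2,974.32
Solving gives d = 222, so the new rate took effect on 11 August 2013.

222 days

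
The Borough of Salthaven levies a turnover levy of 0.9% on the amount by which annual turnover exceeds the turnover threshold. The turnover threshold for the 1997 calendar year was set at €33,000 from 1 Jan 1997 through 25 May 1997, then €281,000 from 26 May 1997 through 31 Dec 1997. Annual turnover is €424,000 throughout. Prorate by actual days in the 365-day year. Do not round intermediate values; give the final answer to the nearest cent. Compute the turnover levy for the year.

€2,173.68

1 Jan – 25 May 1997: 145 days, exemption €33,000 → (€424,000 − €33,000) × 0.9% × 145/365 = €1,397.9589
26 May – 31 Dec 1997: 220 days, exemption €281,000 → (€424,000 − €281,000) × 0.9% × 220/365 = €775.7260
Total = €2,173.6849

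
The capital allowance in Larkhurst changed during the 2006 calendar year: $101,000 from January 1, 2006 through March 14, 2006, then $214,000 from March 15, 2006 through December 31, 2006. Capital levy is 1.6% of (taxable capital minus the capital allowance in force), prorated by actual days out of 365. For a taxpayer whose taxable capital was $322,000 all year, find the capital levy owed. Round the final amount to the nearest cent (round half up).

January 1 – March 14, 2006: 73 days, exemption $101,000 → ($322,000 − $101,000) × 1.6% × 73/365 = $707.2000
March 15 – December 31, 2006: 292 days, exemption $214,000 → ($322,000 − $214,000) × 1.6% × 292/365 = $1,382.4000
Total = $2,089.6000

$2,089.60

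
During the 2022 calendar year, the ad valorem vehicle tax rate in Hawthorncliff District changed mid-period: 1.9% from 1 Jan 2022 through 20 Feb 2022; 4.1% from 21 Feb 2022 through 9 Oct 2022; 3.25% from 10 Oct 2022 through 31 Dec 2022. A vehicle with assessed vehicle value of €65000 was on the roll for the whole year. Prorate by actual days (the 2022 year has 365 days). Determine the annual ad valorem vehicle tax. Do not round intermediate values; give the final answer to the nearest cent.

1 Jan – 20 Feb 2022: 51 days at 1.9% → €65000 × 1.9% × 51/365 = €172.5616
21 Feb – 9 Oct 2022: 231 days at 4.1% → €65000 × 4.1% × 231/365 = €1686.6164
10 Oct – 31 Dec 2022: 83 days at 3.25% → €65000 × 3.25% × 83/365 = €480.3767
Total = €2339.5548

€2339.55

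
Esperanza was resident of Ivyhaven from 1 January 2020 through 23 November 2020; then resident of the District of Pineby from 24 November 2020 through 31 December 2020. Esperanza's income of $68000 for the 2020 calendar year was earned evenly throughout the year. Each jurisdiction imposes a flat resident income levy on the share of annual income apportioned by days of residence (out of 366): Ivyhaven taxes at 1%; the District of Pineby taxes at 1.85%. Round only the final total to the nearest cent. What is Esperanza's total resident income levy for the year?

$740.01

Ivyhaven, 1 January – 23 November 2020: 328 days → $68000 × 1% × 328/366 = $609.3989
The District of Pineby, 24 November – 31 December 2020: 38 days → $68000 × 1.85% × 38/366 = $130.6120
Total = $740.0109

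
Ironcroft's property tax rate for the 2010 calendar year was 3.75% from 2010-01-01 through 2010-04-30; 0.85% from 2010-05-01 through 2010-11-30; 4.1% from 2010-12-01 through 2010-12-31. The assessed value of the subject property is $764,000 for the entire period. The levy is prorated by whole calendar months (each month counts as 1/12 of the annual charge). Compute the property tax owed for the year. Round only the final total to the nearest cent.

$15,948.50

2010-01-01 to 2010-04-30: 4 months at 3.75% → $764,000 × 3.75% × 4/12 = $9,550.0000
2010-05-01 to 2010-11-30: 7 months at 0.85% → $764,000 × 0.85% × 7/12 = $3,788.1667
2010-12-01 to 2010-12-31: 1 month at 4.1% → $764,000 × 4.1% × 1/12 = $2,610.3333
Total = $15,948.5000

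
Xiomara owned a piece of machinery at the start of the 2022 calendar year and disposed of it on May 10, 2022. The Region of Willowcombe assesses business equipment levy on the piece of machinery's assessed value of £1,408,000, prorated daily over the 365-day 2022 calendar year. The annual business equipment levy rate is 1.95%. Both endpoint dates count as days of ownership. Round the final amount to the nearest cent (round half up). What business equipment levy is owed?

Days held (January 1 – May 10, 2022): 130 out of 365
Tax = £1,408,000 × 1.95% × 130/365 = £9,778.8493

£9,778.85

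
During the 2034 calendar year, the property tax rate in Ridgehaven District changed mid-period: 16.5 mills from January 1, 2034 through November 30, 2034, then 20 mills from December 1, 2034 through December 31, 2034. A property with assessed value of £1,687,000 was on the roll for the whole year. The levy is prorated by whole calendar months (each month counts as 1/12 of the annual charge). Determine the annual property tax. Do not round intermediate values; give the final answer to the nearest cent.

£28,327.54

January 1 – November 30, 2034: 11 months at 16.5 mills → £1,687,000 × 1.65% × 11/12 = £25,515.8750
December 1 – December 31, 2034: 1 month at 20 mills → £1,687,000 × 2% × 1/12 = £2,811.6667
Total = £28,327.5417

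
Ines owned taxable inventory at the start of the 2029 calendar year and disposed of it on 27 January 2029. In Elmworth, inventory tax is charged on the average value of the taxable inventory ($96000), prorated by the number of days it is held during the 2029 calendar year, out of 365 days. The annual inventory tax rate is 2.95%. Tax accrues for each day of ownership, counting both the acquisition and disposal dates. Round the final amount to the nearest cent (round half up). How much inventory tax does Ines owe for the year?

Days held (1 January – 27 January 2029): 27 out of 365
Tax = $96000 × 2.95% × 27/365 = $209.4904

$209.49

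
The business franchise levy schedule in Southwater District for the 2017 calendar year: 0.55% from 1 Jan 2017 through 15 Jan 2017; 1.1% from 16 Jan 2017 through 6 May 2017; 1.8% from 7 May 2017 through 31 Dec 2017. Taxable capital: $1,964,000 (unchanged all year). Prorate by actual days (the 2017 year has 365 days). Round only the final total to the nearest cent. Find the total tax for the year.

$30,162.20

1 Jan – 15 Jan 2017: 15 days at 0.55% → $1,964,000 × 0.55% × 15/365 = $443.9178
16 Jan – 6 May 2017: 111 days at 1.1% → $1,964,000 × 1.1% × 111/365 = $6,569.9836
7 May – 31 Dec 2017: 239 days at 1.8% → $1,964,000 × 1.8% × 239/365 = $23,148.2959
Total = $30,162.1973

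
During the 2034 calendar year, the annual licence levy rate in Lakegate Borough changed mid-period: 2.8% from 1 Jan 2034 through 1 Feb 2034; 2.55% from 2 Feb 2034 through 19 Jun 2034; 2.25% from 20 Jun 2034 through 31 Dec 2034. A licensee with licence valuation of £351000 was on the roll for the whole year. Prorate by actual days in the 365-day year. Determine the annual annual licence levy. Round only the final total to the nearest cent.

1 Jan – 1 Feb 2034: 32 days at 2.8% → £351000 × 2.8% × 32/365 = £861.6329
2 Feb – 19 Jun 2034: 138 days at 2.55% → £351000 × 2.55% × 138/365 = £3384.0247
20 Jun – 31 Dec 2034: 195 days at 2.25% → £351000 × 2.25% × 195/365 = £4219.2123
Total = £8464.8699

£8464.87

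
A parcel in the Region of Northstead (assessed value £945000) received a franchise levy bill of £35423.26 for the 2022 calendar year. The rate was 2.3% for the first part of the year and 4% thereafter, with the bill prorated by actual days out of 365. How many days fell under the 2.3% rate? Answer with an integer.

Let d = days at the first rate; then 365 − d days at the second rate.
£945000 × [2.3%·d + 4%·(365−d)] / 365 = £35423.26
Solving gives d = 54, so the new rate took effect on February 24, 2022.

54 days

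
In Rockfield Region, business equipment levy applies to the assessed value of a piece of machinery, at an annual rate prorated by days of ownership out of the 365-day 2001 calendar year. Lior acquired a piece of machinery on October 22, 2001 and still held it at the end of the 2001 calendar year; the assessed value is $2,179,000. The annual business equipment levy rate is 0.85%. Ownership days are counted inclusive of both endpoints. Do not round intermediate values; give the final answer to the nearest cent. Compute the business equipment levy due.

$3,602.81

Days held (October 22 – December 31, 2001): 71 out of 365
Tax = $2,179,000 × 0.85% × 71/365 = $3,602.8123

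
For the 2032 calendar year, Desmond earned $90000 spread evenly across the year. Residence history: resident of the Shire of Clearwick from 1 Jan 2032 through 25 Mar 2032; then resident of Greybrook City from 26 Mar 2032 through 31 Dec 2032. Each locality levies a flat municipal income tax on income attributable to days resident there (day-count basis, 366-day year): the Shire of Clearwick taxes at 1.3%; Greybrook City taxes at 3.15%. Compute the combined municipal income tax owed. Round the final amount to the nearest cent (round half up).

$2448.32

The Shire of Clearwick, 1 Jan – 25 Mar 2032: 85 days → $90000 × 1.3% × 85/366 = $271.7213
Greybrook City, 26 Mar – 31 Dec 2032: 281 days → $90000 × 3.15% × 281/366 = $2176.5984
Total = $2448.3197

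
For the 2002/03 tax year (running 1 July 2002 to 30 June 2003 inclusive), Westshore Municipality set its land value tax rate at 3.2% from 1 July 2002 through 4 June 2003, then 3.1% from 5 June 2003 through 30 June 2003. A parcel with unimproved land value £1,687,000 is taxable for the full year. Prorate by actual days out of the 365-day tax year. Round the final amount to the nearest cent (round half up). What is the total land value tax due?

1 July 2002 – 4 June 2003: 339 days at 3.2% → £1,687,000 × 3.2% × 339/365 = £50,138.5644
5 June – 30 June 2003: 26 days at 3.1% → £1,687,000 × 3.1% × 26/365 = £3,725.2658
Total = £53,863.8301

£53,863.83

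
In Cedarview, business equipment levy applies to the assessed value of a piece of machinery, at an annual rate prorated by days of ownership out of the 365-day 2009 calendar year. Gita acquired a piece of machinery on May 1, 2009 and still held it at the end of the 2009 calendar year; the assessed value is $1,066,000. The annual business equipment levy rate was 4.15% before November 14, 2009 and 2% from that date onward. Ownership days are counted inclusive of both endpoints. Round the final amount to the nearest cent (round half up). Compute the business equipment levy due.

$26,680.67

May 1 – November 13, 2009: 197 days at 4.15% → $1,066,000 × 4.15% × 197/365 = $23,876.9397
November 14 – December 31, 2009: 48 days at 2% → $1,066,000 × 2% × 48/365 = $2,803.7260
Total = $26,680.6658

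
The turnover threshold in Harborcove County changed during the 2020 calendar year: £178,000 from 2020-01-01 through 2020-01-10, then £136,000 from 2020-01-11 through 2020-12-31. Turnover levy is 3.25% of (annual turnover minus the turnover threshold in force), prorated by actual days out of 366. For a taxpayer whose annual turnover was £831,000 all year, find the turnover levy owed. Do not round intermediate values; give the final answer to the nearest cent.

£22,550.20

2020-01-01 to 2020-01-10: 10 days, exemption £178,000 → (£831,000 − £178,000) × 3.25% × 10/366 = £579.8497
2020-01-11 to 2020-12-31: 356 days, exemption £136,000 → (£831,000 − £136,000) × 3.25% × 356/366 = £21,970.3552
Total = £22,550.2049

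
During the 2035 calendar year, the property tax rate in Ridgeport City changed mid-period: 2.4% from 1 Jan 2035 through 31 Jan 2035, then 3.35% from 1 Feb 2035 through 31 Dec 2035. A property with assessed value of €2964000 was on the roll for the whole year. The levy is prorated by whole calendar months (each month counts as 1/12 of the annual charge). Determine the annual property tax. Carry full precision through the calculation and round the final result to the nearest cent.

€96947.50

1 Jan – 31 Jan 2035: 1 month at 2.4% → €2964000 × 2.4% × 1/12 = €5928.0000
1 Feb – 31 Dec 2035: 11 months at 3.35% → €2964000 × 3.35% × 11/12 = €91019.5000
Total = €96947.5000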